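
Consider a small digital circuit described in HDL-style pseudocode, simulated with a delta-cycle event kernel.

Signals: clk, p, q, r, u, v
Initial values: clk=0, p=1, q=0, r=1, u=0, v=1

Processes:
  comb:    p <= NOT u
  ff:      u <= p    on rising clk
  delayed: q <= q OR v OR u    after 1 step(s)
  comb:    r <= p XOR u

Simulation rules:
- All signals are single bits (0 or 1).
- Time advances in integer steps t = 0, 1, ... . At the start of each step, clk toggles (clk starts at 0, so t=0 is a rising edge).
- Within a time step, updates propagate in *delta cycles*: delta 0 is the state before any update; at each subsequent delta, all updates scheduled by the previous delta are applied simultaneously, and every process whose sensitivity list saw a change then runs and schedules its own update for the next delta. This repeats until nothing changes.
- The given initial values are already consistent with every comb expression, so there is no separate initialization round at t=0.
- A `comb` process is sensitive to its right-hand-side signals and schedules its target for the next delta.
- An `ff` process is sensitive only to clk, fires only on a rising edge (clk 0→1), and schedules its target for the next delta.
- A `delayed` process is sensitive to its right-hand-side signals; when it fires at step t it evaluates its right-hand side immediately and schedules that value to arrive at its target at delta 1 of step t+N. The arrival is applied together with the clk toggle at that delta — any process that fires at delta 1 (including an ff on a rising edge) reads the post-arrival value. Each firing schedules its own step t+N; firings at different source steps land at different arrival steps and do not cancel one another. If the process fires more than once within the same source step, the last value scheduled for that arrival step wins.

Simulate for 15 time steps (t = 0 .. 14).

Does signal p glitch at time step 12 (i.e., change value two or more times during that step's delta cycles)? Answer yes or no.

no

t=0 Δ0: v=1 clk=0 u=0 p=1 r=1 q=0
  Δ1: clk:0→1
  Δ2: u:0→1
  Δ3: p:1→0, r:1→0
  Δ4: r:0→1
  (4Δ to stable)
t=1 Δ0: v=1 clk=1 u=1 p=0 r=1 q=0
  Δ1: clk:1→0, q:0→1
  (1Δ to stable)
t=2 Δ0: v=1 clk=0 u=1 p=0 r=1 q=1
  Δ1: clk:0→1
  Δ2: u:1→0
  Δ3: p:0→1, r:1→0
  Δ4: r:0→1
  (4Δ to stable)
t=3 Δ0: v=1 clk=1 u=0 p=1 r=1 q=1
  Δ1: clk:1→0
  (1Δ to stable)
t=4 Δ0: v=1 clk=0 u=0 p=1 r=1 q=1
  Δ1: clk:0→1
  Δ2: u:0→1
  Δ3: p:1→0, r:1→0
  Δ4: r:0→1
  (4Δ to stable)
t=5 Δ0: v=1 clk=1 u=1 p=0 r=1 q=1
  Δ1: clk:1→0
  (1Δ to stable)
t=6 Δ0: v=1 clk=0 u=1 p=0 r=1 q=1
  Δ1: clk:0→1
  Δ2: u:1→0
  Δ3: p:0→1, r:1→0
  Δ4: r:0→1
  (4Δ to stable)
t=7 Δ0: v=1 clk=1 u=0 p=1 r=1 q=1
  Δ1: clk:1→0
  (1Δ to stable)
t=8 Δ0: v=1 clk=0 u=0 p=1 r=1 q=1
  Δ1: clk:0→1
  Δ2: u:0→1
  Δ3: p:1→0, r:1→0
  Δ4: r:0→1
  (4Δ to stable)
t=9 Δ0: v=1 clk=1 u=1 p=0 r=1 q=1
  Δ1: clk:1→0
  (1Δ to stable)
t=10 Δ0: v=1 clk=0 u=1 p=0 r=1 q=1
  Δ1: clk:0→1
  Δ2: u:1→0
  Δ3: p:0→1, r:1→0
  Δ4: r:0→1
  (4Δ to stable)
t=11 Δ0: v=1 clk=1 u=0 p=1 r=1 q=1
  Δ1: clk:1→0
  (1Δ to stable)
t=12 Δ0: v=1 clk=0 u=0 p=1 r=1 q=1
  Δ1: clk:0→1
  Δ2: u:0→1
  Δ3: p:1→0, r:1→0
  Δ4: r:0→1
  (4Δ to stable)
t=13 Δ0: v=1 clk=1 u=1 p=0 r=1 q=1
  Δ1: clk:1→0
  (1Δ to stable)
t=14 Δ0: v=1 clk=0 u=1 p=0 r=1 q=1
  Δ1: clk:0→1
  Δ2: u:1→0
  Δ3: p:0→1, r:1→0
  Δ4: r:0→1
  (4Δ to stable)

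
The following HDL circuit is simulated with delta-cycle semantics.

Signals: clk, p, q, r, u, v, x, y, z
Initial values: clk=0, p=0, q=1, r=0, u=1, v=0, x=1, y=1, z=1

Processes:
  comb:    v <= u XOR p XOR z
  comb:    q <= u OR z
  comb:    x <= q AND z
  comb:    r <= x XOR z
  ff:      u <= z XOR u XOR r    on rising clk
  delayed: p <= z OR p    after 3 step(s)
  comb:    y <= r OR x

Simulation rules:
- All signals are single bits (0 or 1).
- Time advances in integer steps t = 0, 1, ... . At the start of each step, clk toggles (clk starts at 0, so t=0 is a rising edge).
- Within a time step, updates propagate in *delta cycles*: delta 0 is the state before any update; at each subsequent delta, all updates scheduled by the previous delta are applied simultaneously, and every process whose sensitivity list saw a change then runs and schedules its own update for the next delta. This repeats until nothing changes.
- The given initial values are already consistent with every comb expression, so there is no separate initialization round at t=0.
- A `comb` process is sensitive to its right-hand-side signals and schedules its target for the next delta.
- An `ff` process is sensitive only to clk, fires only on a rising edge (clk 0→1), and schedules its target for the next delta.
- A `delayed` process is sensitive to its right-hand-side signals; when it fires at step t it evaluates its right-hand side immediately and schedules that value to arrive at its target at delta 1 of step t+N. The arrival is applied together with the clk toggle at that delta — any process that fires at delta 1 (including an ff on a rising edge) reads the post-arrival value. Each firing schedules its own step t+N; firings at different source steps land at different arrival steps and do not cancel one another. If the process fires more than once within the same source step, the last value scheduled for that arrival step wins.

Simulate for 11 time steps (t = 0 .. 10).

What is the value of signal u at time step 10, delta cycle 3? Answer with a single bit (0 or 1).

1

t0.Δ0 x=1 v=0 z=1 p=0 y=1 r=0 clk=0 u=1 q=1
t0.Δ1 x=1 v=0 z=1 p=0 y=1 r=0 clk=1 u=1 q=1
t0.Δ2 x=1 v=0 z=1 p=0 y=1 r=0 clk=1 u=0 q=1
t0.Δ3 x=1 v=1 z=1 p=0 y=1 r=0 clk=1 u=0 q=1
t1.Δ0 x=1 v=1 z=1 p=0 y=1 r=0 clk=1 u=0 q=1
t1.Δ1 x=1 v=1 z=1 p=0 y=1 r=0 clk=0 u=0 q=1
t2.Δ0 x=1 v=1 z=1 p=0 y=1 r=0 clk=0 u=0 q=1
t2.Δ1 x=1 v=1 z=1 p=0 y=1 r=0 clk=1 u=0 q=1
t2.Δ2 x=1 v=1 z=1 p=0 y=1 r=0 clk=1 u=1 q=1
t2.Δ3 x=1 v=0 z=1 p=0 y=1 r=0 clk=1 u=1 q=1
t3.Δ0 x=1 v=0 z=1 p=0 y=1 r=0 clk=1 u=1 q=1
t3.Δ1 x=1 v=0 z=1 p=0 y=1 r=0 clk=0 u=1 q=1
t4.Δ0 x=1 v=0 z=1 p=0 y=1 r=0 clk=0 u=1 q=1
t4.Δ1 x=1 v=0 z=1 p=0 y=1 r=0 clk=1 u=1 q=1
t4.Δ2 x=1 v=0 z=1 p=0 y=1 r=0 clk=1 u=0 q=1
t4.Δ3 x=1 v=1 z=1 p=0 y=1 r=0 clk=1 u=0 q=1
t5.Δ0 x=1 v=1 z=1 p=0 y=1 r=0 clk=1 u=0 q=1
t5.Δ1 x=1 v=1 z=1 p=0 y=1 r=0 clk=0 u=0 q=1
t6.Δ0 x=1 v=1 z=1 p=0 y=1 r=0 clk=0 u=0 q=1
t6.Δ1 x=1 v=1 z=1 p=0 y=1 r=0 clk=1 u=0 q=1
t6.Δ2 x=1 v=1 z=1 p=0 y=1 r=0 clk=1 u=1 q=1
t6.Δ3 x=1 v=0 z=1 p=0 y=1 r=0 clk=1 u=1 q=1
t7.Δ0 x=1 v=0 z=1 p=0 y=1 r=0 clk=1 u=1 q=1
t7.Δ1 x=1 v=0 z=1 p=0 y=1 r=0 clk=0 u=1 q=1
t8.Δ0 x=1 v=0 z=1 p=0 y=1 r=0 clk=0 u=1 q=1
t8.Δ1 x=1 v=0 z=1 p=0 y=1 r=0 clk=1 u=1 q=1
t8.Δ2 x=1 v=0 z=1 p=0 y=1 r=0 clk=1 u=0 q=1
t8.Δ3 x=1 v=1 z=1 p=0 y=1 r=0 clk=1 u=0 q=1
t9.Δ0 x=1 v=1 z=1 p=0 y=1 r=0 clk=1 u=0 q=1
t9.Δ1 x=1 v=1 z=1 p=0 y=1 r=0 clk=0 u=0 q=1
t10.Δ0 x=1 v=1 z=1 p=0 y=1 r=0 clk=0 u=0 q=1
t10.Δ1 x=1 v=1 z=1 p=0 y=1 r=0 clk=1 u=0 q=1
t10.Δ2 x=1 v=1 z=1 p=0 y=1 r=0 clk=1 u=1 q=1
t10.Δ3 x=1 v=0 z=1 p=0 y=1 r=0 clk=1 u=1 q=1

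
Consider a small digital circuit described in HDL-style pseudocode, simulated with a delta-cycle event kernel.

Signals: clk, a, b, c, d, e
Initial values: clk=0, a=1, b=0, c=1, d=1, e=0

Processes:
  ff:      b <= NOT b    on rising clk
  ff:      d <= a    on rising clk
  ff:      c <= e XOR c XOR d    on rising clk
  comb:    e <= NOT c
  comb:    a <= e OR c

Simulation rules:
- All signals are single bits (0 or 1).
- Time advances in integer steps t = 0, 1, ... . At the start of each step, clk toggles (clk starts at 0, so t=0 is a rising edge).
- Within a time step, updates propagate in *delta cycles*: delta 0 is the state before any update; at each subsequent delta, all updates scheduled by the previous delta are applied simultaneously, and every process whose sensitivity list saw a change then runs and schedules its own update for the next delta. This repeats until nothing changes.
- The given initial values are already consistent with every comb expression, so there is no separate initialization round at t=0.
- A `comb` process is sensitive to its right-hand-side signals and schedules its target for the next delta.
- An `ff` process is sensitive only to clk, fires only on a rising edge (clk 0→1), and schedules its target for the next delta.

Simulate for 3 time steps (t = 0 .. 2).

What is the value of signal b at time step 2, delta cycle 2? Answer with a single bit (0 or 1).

[bits: clk,b,d,a,e,c]
t=0: Δ0=001101 Δ1=101101 Δ2=111100 Δ3=111010 Δ4=111110 | 4Δ
t=1: Δ0=111110 Δ1=011110 | 1Δ
t=2: Δ0=011110 Δ1=111110 Δ2=101110 | 2Δ

0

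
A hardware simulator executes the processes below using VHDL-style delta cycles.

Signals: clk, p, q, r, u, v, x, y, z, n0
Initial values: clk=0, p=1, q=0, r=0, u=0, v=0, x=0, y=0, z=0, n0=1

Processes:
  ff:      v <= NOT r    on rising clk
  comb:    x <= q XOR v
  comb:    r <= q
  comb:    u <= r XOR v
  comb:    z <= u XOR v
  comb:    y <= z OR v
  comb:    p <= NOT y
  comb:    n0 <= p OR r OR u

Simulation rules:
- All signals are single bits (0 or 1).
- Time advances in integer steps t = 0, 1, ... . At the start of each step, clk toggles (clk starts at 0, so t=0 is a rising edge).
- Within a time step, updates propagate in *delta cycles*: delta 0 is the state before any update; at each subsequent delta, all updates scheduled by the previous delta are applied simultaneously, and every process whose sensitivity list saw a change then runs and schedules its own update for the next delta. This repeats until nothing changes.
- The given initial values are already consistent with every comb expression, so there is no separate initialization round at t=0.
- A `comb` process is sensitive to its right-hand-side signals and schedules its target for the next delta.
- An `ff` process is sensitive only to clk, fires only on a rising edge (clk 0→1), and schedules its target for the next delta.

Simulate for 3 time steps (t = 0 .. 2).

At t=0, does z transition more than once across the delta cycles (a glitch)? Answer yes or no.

[bits: clk,z,q,x,p,n0,y,u,v,r]
t=0: Δ0=0000110000 Δ1=1000110000 Δ2=1000110010 Δ3=1101111110 Δ4=1001011110 | 4Δ
t=1: Δ0=1001011110 Δ1=0001011110 | 1Δ
t=2: Δ0=0001011110 Δ1=1001011110 | 1Δ

yes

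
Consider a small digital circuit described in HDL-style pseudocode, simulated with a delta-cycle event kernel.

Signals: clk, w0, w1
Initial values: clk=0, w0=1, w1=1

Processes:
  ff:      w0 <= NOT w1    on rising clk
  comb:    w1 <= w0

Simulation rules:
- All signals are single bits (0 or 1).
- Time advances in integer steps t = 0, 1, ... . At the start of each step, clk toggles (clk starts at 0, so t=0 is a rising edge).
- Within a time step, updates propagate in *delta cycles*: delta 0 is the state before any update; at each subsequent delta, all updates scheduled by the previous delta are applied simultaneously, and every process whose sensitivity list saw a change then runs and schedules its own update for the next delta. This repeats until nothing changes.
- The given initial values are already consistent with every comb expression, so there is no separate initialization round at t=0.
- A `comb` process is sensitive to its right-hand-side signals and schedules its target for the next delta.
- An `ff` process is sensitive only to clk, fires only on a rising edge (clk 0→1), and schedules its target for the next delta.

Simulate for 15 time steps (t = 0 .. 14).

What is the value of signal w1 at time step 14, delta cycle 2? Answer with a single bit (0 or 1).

0

[bits: w0,w1,clk]
t=0: Δ0=110 Δ1=111 Δ2=011 Δ3=001 | 3Δ
t=1: Δ0=001 Δ1=000 | 1Δ
t=2: Δ0=000 Δ1=001 Δ2=101 Δ3=111 | 3Δ
t=3: Δ0=111 Δ1=110 | 1Δ
t=4: Δ0=110 Δ1=111 Δ2=011 Δ3=001 | 3Δ
t=5: Δ0=001 Δ1=000 | 1Δ
t=6: Δ0=000 Δ1=001 Δ2=101 Δ3=111 | 3Δ
t=7: Δ0=111 Δ1=110 | 1Δ
t=8: Δ0=110 Δ1=111 Δ2=011 Δ3=001 | 3Δ
t=9: Δ0=001 Δ1=000 | 1Δ
t=10: Δ0=000 Δ1=001 Δ2=101 Δ3=111 | 3Δ
t=11: Δ0=111 Δ1=110 | 1Δ
t=12: Δ0=110 Δ1=111 Δ2=011 Δ3=001 | 3Δ
t=13: Δ0=001 Δ1=000 | 1Δ
t=14: Δ0=000 Δ1=001 Δ2=101 Δ3=111 | 3Δ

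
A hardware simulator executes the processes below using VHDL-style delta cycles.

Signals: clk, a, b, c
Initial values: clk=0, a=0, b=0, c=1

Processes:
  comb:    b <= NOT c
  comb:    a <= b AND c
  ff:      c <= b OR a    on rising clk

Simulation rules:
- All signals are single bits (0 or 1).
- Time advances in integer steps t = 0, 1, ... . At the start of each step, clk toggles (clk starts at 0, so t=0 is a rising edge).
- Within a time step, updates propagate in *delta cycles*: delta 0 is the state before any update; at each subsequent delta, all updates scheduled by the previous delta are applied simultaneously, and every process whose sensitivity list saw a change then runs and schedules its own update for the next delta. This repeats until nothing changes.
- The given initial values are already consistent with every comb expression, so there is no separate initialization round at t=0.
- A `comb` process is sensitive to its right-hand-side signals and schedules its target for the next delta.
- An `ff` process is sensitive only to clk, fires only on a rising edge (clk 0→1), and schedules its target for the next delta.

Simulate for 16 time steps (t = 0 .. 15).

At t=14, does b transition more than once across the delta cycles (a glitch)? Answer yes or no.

no

[bits: clk,b,a,c]
t=0: Δ0=0001 Δ1=1001 Δ2=1000 Δ3=1100 | 3Δ
t=1: Δ0=1100 Δ1=0100 | 1Δ
t=2: Δ0=0100 Δ1=1100 Δ2=1101 Δ3=1011 Δ4=1001 | 4Δ
t=3: Δ0=1001 Δ1=0001 | 1Δ
t=4: Δ0=0001 Δ1=1001 Δ2=1000 Δ3=1100 | 3Δ
t=5: Δ0=1100 Δ1=0100 | 1Δ
t=6: Δ0=0100 Δ1=1100 Δ2=1101 Δ3=1011 Δ4=1001 | 4Δ
t=7: Δ0=1001 Δ1=0001 | 1Δ
t=8: Δ0=0001 Δ1=1001 Δ2=1000 Δ3=1100 | 3Δ
t=9: Δ0=1100 Δ1=0100 | 1Δ
t=10: Δ0=0100 Δ1=1100 Δ2=1101 Δ3=1011 Δ4=1001 | 4Δ
t=11: Δ0=1001 Δ1=0001 | 1Δ
t=12: Δ0=0001 Δ1=1001 Δ2=1000 Δ3=1100 | 3Δ
t=13: Δ0=1100 Δ1=0100 | 1Δ
t=14: Δ0=0100 Δ1=1100 Δ2=1101 Δ3=1011 Δ4=1001 | 4Δ
t=15: Δ0=1001 Δ1=0001 | 1Δ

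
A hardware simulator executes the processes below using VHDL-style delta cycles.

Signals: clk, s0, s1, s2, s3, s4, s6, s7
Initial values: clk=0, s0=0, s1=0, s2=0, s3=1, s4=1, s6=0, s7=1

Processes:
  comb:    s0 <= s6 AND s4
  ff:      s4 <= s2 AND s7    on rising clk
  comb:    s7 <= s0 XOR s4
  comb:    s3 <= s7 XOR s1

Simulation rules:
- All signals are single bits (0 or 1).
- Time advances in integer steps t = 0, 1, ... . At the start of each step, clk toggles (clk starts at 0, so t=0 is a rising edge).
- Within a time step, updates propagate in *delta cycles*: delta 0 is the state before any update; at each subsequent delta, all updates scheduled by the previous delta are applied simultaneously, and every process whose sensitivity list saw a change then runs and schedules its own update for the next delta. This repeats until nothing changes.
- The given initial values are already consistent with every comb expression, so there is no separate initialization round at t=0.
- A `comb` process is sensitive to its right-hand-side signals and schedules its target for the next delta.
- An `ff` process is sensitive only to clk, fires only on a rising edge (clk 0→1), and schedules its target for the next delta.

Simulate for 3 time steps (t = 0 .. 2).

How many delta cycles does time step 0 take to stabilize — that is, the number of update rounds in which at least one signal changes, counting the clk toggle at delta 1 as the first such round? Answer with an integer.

t=0 Δ0: s0=0 s1=0 s6=0 s4=1 clk=0 s2=0 s3=1 s7=1
  Δ1: clk:0→1
  Δ2: s4:1→0
  Δ3: s7:1→0
  Δ4: s3:1→0
  (4Δ to stable)
t=1 Δ0: s0=0 s1=0 s6=0 s4=0 clk=1 s2=0 s3=0 s7=0
  Δ1: clk:1→0
  (1Δ to stable)
t=2 Δ0: s0=0 s1=0 s6=0 s4=0 clk=0 s2=0 s3=0 s7=0
  Δ1: clk:0→1
  (1Δ to stable)

4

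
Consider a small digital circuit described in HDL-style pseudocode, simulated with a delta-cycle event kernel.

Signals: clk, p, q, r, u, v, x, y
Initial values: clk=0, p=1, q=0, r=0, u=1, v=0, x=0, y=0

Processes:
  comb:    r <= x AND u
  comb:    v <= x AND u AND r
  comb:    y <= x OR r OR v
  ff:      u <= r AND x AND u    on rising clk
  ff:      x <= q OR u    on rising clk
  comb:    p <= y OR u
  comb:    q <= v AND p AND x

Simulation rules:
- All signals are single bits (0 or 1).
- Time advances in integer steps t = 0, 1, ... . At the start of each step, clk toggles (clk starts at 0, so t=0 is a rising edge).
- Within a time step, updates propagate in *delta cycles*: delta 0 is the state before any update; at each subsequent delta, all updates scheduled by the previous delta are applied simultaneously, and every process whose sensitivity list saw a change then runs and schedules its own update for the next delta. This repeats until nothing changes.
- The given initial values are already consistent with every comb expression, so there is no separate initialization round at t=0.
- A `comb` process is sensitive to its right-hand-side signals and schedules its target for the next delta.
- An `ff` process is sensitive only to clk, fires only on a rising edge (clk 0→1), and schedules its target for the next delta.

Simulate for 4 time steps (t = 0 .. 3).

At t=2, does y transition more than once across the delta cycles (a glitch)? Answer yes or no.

[bits: u,v,p,y,r,q,clk,x]
t=0: Δ0=10100000 Δ1=10100010 Δ2=00100011 Δ3=00010011 Δ4=00110011 | 4Δ
t=1: Δ0=00110011 Δ1=00110001 | 1Δ
t=2: Δ0=00110001 Δ1=00110011 Δ2=00110010 Δ3=00100010 Δ4=00000010 | 4Δ
t=3: Δ0=00000010 Δ1=00000000 | 1Δ

no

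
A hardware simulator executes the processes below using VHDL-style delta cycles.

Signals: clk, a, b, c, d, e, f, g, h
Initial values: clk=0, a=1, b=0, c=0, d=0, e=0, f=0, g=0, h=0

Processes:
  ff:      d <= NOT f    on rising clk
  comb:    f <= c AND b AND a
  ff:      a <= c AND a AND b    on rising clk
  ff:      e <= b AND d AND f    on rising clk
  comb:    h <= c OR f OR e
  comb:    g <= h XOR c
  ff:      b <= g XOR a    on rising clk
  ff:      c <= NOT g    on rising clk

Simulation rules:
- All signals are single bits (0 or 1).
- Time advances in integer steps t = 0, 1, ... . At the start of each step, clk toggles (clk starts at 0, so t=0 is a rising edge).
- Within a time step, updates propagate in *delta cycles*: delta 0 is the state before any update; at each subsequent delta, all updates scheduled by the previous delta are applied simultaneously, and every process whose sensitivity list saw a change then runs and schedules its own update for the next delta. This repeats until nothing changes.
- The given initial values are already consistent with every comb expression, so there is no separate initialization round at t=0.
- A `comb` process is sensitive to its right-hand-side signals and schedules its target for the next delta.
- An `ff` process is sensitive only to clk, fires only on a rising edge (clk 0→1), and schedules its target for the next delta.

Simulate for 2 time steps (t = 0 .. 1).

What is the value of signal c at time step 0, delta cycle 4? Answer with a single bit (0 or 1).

1

[bits: c,a,h,d,clk,f,b,g,e]
t=0: Δ0=010000000 Δ1=010010000 Δ2=100110100 Δ3=101110110 Δ4=101110100 | 4Δ
t=1: Δ0=101110100 Δ1=101100100 | 1Δ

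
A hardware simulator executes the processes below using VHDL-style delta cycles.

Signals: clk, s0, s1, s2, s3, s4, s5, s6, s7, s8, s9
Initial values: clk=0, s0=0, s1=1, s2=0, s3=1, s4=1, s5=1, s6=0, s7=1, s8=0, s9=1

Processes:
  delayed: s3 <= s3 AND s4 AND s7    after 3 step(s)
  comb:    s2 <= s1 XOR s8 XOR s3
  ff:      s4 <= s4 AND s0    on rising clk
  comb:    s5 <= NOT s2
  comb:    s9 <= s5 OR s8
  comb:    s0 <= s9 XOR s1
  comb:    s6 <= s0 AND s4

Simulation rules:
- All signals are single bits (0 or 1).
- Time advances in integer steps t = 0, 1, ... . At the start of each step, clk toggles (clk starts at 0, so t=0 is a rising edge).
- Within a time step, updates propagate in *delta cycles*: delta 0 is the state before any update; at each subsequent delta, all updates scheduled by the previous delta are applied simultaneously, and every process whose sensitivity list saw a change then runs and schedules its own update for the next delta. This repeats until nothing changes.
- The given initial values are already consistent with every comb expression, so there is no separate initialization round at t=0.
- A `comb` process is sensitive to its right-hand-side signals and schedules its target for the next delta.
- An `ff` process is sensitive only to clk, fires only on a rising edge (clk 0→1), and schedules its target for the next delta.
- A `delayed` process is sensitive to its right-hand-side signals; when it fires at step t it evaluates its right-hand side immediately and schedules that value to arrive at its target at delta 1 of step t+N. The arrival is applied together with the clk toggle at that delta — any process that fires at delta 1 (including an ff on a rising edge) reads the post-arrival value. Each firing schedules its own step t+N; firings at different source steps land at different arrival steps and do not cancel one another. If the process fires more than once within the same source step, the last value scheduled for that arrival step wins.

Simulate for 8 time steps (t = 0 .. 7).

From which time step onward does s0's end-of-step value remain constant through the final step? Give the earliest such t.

[bits: s7,s5,s6,s3,s9,s8,clk,s2,s1,s4,s0]
t=0: Δ0=11011000110 Δ1=11011010110 Δ2=11011010100 | 2Δ
t=1: Δ0=11011010100 Δ1=11011000100 | 1Δ
t=2: Δ0=11011000100 Δ1=11011010100 | 1Δ
t=3: Δ0=11011010100 Δ1=11001000100 Δ2=11001001100 Δ3=10001001100 Δ4=10000001100 Δ5=10000001101 | 5Δ
t=4: Δ0=10000001101 Δ1=10000011101 | 1Δ
t=5: Δ0=10000011101 Δ1=10000001101 | 1Δ
t=6: Δ0=10000001101 Δ1=10000011101 | 1Δ
t=7: Δ0=10000011101 Δ1=10000001101 | 1Δ

3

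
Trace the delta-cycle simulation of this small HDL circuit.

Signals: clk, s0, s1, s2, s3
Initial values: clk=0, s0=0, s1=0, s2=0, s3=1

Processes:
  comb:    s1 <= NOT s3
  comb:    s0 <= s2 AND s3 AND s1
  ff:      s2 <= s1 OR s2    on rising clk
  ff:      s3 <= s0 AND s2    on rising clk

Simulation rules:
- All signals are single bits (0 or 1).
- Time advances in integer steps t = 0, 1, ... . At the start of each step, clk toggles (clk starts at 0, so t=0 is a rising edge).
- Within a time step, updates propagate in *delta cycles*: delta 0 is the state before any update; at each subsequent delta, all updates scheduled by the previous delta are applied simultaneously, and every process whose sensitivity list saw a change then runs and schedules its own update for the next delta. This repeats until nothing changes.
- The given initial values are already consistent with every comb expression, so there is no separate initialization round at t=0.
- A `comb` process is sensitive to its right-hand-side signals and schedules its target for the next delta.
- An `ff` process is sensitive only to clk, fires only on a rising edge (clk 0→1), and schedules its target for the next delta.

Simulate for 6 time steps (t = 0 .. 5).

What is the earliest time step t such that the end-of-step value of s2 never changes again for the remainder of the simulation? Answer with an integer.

[bits: s1,s0,clk,s2,s3]
t=0: Δ0=00001 Δ1=00101 Δ2=00100 Δ3=10100 | 3Δ
t=1: Δ0=10100 Δ1=10000 | 1Δ
t=2: Δ0=10000 Δ1=10100 Δ2=10110 | 2Δ
t=3: Δ0=10110 Δ1=10010 | 1Δ
t=4: Δ0=10010 Δ1=10110 | 1Δ
t=5: Δ0=10110 Δ1=10010 | 1Δ

2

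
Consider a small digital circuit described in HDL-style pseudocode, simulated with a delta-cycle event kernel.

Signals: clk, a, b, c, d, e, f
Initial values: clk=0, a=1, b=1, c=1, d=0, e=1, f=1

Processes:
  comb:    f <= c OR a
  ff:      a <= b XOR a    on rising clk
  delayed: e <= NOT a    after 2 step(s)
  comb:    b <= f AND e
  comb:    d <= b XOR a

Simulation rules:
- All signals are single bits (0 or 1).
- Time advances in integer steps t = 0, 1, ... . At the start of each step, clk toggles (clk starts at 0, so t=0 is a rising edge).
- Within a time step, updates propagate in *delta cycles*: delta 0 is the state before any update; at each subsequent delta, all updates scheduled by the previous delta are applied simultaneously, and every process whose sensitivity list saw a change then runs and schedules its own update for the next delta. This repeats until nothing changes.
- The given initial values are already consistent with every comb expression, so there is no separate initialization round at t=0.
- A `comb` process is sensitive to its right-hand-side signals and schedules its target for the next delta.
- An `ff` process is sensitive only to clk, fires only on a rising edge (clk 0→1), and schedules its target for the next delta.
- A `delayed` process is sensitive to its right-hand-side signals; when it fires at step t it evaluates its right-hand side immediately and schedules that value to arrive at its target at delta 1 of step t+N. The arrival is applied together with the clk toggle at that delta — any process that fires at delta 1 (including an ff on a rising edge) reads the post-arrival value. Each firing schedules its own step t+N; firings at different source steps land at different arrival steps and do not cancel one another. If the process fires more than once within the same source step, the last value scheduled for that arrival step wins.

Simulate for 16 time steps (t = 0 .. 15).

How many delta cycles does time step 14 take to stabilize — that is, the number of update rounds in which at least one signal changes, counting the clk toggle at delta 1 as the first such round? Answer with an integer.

3

[bits: d,e,b,c,clk,a,f]
t=0: Δ0=0111011 Δ1=0111111 Δ2=0111101 Δ3=1111101 | 3Δ
t=1: Δ0=1111101 Δ1=1111001 | 1Δ
t=2: Δ0=1111001 Δ1=1111101 Δ2=1111111 Δ3=0111111 | 3Δ
t=3: Δ0=0111111 Δ1=0111011 | 1Δ
t=4: Δ0=0111011 Δ1=0011111 Δ2=0001101 | 2Δ
t=5: Δ0=0001101 Δ1=0001001 | 1Δ
t=6: Δ0=0001001 Δ1=0101101 Δ2=0111101 Δ3=1111101 | 3Δ
t=7: Δ0=1111101 Δ1=1111001 | 1Δ
t=8: Δ0=1111001 Δ1=1111101 Δ2=1111111 Δ3=0111111 | 3Δ
t=9: Δ0=0111111 Δ1=0111011 | 1Δ
t=10: Δ0=0111011 Δ1=0011111 Δ2=0001101 | 2Δ
t=11: Δ0=0001101 Δ1=0001001 | 1Δ
t=12: Δ0=0001001 Δ1=0101101 Δ2=0111101 Δ3=1111101 | 3Δ
t=13: Δ0=1111101 Δ1=1111001 | 1Δ
t=14: Δ0=1111001 Δ1=1111101 Δ2=1111111 Δ3=0111111 | 3Δ
t=15: Δ0=0111111 Δ1=0111011 | 1Δ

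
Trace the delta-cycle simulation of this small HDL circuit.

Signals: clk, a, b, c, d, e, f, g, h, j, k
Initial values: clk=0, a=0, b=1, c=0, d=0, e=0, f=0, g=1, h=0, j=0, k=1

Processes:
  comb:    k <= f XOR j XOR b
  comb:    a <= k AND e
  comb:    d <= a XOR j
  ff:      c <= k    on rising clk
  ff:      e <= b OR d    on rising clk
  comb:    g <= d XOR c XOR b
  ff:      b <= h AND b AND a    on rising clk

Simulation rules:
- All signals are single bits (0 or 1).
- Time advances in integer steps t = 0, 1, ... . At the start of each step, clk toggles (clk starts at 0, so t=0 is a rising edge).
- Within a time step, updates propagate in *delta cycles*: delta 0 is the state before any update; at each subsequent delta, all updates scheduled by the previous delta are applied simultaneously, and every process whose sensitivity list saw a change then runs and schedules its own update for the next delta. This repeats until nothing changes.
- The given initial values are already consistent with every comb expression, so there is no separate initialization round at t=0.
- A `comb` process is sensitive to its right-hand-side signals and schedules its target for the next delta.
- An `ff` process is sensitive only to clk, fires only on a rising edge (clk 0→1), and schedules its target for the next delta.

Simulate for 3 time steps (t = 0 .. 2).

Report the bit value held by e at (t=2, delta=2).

0

t0.Δ0 b=1 f=0 h=0 c=0 d=0 g=1 a=0 j=0 k=1 clk=0 e=0
t0.Δ1 b=1 f=0 h=0 c=0 d=0 g=1 a=0 j=0 k=1 clk=1 e=0
t0.Δ2 b=0 f=0 h=0 c=1 d=0 g=1 a=0 j=0 k=1 clk=1 e=1
t0.Δ3 b=0 f=0 h=0 c=1 d=0 g=1 a=1 j=0 k=0 clk=1 e=1
t0.Δ4 b=0 f=0 h=0 c=1 d=1 g=1 a=0 j=0 k=0 clk=1 e=1
t0.Δ5 b=0 f=0 h=0 c=1 d=0 g=0 a=0 j=0 k=0 clk=1 e=1
t0.Δ6 b=0 f=0 h=0 c=1 d=0 g=1 a=0 j=0 k=0 clk=1 e=1
t1.Δ0 b=0 f=0 h=0 c=1 d=0 g=1 a=0 j=0 k=0 clk=1 e=1
t1.Δ1 b=0 f=0 h=0 c=1 d=0 g=1 a=0 j=0 k=0 clk=0 e=1
t2.Δ0 b=0 f=0 h=0 c=1 d=0 g=1 a=0 j=0 k=0 clk=0 e=1
t2.Δ1 b=0 f=0 h=0 c=1 d=0 g=1 a=0 j=0 k=0 clk=1 e=1
t2.Δ2 b=0 f=0 h=0 c=0 d=0 g=1 a=0 j=0 k=0 clk=1 e=0
t2.Δ3 b=0 f=0 h=0 c=0 d=0 g=0 a=0 j=0 k=0 clk=1 e=0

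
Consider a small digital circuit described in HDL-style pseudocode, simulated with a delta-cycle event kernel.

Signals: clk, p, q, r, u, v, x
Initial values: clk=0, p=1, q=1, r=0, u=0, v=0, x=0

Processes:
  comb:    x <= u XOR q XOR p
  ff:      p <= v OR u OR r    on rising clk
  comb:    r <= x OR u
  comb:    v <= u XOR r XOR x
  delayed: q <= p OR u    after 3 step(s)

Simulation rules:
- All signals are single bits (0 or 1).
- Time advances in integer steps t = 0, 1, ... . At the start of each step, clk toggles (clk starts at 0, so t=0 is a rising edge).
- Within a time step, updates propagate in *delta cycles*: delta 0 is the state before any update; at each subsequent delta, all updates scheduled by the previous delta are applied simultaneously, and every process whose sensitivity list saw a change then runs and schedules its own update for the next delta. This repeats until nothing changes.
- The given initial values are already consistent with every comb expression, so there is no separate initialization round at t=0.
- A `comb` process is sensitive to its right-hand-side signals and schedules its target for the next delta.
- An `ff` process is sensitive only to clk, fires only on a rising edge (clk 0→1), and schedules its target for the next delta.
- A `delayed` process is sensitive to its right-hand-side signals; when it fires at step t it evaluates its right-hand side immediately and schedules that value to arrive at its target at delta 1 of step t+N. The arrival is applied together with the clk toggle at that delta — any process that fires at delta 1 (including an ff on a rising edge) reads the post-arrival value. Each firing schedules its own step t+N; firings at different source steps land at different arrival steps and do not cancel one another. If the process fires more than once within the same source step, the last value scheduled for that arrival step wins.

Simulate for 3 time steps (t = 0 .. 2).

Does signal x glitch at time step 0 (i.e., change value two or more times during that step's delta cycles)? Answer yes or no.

no

t0.Δ0 u=0 p=1 clk=0 v=0 x=0 r=0 q=1
t0.Δ1 u=0 p=1 clk=1 v=0 x=0 r=0 q=1
t0.Δ2 u=0 p=0 clk=1 v=0 x=0 r=0 q=1
t0.Δ3 u=0 p=0 clk=1 v=0 x=1 r=0 q=1
t0.Δ4 u=0 p=0 clk=1 v=1 x=1 r=1 q=1
t0.Δ5 u=0 p=0 clk=1 v=0 x=1 r=1 q=1
t1.Δ0 u=0 p=0 clk=1 v=0 x=1 r=1 q=1
t1.Δ1 u=0 p=0 clk=0 v=0 x=1 r=1 q=1
t2.Δ0 u=0 p=0 clk=0 v=0 x=1 r=1 q=1
t2.Δ1 u=0 p=0 clk=1 v=0 x=1 r=1 q=1
t2.Δ2 u=0 p=1 clk=1 v=0 x=1 r=1 q=1
t2.Δ3 u=0 p=1 clk=1 v=0 x=0 r=1 q=1
t2.Δ4 u=0 p=1 clk=1 v=1 x=0 r=0 q=1
t2.Δ5 u=0 p=1 clk=1 v=0 x=0 r=0 q=1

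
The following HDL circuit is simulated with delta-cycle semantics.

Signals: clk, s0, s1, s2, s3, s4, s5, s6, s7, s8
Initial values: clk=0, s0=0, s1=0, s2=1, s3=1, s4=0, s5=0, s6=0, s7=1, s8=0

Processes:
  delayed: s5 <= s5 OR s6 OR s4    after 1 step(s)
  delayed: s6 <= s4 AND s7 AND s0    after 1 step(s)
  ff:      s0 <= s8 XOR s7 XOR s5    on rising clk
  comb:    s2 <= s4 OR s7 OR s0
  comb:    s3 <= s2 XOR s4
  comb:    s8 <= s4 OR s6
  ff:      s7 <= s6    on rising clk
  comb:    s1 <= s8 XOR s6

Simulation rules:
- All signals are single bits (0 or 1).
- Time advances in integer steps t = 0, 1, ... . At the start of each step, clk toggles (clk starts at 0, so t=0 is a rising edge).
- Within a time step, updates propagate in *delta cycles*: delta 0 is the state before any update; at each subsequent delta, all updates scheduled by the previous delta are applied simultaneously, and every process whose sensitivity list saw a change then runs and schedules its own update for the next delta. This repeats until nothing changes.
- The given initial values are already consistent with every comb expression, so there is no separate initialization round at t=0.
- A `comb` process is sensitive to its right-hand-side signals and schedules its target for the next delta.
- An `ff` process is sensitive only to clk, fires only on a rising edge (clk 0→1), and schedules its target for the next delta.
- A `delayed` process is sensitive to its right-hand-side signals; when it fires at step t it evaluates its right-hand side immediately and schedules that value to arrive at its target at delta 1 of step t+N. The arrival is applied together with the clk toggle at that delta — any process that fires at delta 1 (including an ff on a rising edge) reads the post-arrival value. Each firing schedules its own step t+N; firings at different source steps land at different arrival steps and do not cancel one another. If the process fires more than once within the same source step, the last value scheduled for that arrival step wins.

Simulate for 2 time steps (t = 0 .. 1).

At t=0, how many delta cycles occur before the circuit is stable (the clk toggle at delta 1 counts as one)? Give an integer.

2

t=0 Δ0: s2=1 s0=0 s6=0 clk=0 s5=0 s4=0 s1=0 s3=1 s7=1 s8=0
  Δ1: clk:0→1
  Δ2: s0:0→1, s7:1→0
  (2Δ to stable)
t=1 Δ0: s2=1 s0=1 s6=0 clk=1 s5=0 s4=0 s1=0 s3=1 s7=0 s8=0
  Δ1: clk:1→0
  (1Δ to stable)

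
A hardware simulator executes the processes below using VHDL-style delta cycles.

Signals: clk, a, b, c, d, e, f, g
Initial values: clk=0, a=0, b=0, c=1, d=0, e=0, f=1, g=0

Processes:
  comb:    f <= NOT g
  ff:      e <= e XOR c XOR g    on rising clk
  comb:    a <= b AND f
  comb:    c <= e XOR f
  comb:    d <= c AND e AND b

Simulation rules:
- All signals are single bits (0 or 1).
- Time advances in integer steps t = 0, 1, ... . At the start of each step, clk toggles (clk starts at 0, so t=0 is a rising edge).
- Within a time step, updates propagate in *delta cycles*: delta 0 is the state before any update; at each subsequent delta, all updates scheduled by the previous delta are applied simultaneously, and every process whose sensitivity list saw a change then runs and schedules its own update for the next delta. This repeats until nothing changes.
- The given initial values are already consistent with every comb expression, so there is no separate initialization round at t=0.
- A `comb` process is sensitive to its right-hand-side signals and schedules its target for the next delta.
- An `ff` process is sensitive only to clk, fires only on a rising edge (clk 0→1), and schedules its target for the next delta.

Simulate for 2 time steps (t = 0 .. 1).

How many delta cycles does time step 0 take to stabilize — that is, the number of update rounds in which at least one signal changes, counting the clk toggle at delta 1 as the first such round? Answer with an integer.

3

t0.Δ0 a=0 f=1 b=0 g=0 e=0 d=0 clk=0 c=1
t0.Δ1 a=0 f=1 b=0 g=0 e=0 d=0 clk=1 c=1
t0.Δ2 a=0 f=1 b=0 g=0 e=1 d=0 clk=1 c=1
t0.Δ3 a=0 f=1 b=0 g=0 e=1 d=0 clk=1 c=0
t1.Δ0 a=0 f=1 b=0 g=0 e=1 d=0 clk=1 c=0
t1.Δ1 a=0 f=1 b=0 g=0 e=1 d=0 clk=0 c=0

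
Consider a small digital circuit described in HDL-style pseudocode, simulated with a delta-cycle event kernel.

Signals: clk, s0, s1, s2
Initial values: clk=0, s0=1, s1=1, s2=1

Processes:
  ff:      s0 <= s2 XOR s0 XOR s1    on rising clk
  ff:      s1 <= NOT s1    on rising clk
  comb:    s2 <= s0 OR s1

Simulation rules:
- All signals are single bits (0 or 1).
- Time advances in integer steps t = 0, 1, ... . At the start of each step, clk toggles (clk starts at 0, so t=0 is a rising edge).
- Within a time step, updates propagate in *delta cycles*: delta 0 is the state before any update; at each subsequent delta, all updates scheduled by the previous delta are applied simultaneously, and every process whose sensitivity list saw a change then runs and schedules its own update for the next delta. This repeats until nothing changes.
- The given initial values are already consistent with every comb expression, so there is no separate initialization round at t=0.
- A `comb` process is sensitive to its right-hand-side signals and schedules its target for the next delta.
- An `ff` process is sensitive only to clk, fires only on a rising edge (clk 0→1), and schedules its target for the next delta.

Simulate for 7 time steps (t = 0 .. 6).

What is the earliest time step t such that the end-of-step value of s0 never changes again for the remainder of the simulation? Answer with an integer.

2

[bits: s1,clk,s0,s2]
t=0: Δ0=1011 Δ1=1111 Δ2=0111 | 2Δ
t=1: Δ0=0111 Δ1=0011 | 1Δ
t=2: Δ0=0011 Δ1=0111 Δ2=1101 | 2Δ
t=3: Δ0=1101 Δ1=1001 | 1Δ
t=4: Δ0=1001 Δ1=1101 Δ2=0101 Δ3=0100 | 3Δ
t=5: Δ0=0100 Δ1=0000 | 1Δ
t=6: Δ0=0000 Δ1=0100 Δ2=1100 Δ3=1101 | 3Δ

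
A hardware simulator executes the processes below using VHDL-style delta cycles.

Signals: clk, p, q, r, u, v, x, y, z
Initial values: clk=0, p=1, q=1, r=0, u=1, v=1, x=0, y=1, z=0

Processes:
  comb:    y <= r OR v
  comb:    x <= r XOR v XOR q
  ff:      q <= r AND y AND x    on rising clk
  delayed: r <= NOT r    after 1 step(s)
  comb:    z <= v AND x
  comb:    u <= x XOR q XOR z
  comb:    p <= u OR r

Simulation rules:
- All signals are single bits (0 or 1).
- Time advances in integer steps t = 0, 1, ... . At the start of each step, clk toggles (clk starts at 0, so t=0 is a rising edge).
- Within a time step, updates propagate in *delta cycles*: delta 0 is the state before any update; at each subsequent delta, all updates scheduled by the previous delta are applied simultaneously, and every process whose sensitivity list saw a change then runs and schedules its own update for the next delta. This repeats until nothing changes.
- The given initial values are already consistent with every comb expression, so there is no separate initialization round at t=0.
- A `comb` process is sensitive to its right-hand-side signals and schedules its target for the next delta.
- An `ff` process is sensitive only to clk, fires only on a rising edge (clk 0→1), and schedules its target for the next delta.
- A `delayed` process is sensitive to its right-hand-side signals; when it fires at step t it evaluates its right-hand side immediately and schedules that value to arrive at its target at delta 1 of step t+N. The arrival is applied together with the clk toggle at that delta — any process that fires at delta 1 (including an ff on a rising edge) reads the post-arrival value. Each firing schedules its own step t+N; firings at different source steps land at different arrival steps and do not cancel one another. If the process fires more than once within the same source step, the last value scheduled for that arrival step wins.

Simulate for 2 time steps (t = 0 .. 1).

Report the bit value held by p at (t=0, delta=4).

0

[bits: y,clk,r,z,x,p,q,u,v]
t=0: Δ0=100001111 Δ1=110001111 Δ2=110001011 Δ3=110011001 Δ4=110110011 Δ5=110111001 Δ6=110110001 | 6Δ
t=1: Δ0=110110001 Δ1=100110001 | 1Δ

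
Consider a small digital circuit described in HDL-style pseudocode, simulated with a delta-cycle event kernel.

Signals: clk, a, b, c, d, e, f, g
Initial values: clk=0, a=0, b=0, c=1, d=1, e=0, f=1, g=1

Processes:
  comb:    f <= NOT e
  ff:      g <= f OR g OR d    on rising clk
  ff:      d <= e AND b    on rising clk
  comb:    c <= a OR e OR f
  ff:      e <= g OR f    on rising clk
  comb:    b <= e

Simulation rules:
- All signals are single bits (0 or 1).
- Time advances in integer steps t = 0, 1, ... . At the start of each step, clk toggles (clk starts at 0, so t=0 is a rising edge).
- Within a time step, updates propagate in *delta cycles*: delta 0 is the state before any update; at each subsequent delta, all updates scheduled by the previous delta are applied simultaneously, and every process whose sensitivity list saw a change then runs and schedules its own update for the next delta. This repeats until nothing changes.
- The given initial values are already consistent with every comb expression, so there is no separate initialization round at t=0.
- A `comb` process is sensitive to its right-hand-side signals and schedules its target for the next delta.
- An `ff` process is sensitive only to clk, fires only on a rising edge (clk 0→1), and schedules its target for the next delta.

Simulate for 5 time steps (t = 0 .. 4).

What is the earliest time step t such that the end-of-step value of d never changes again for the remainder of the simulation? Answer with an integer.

2

t=0 Δ0: d=1 g=1 c=1 e=0 f=1 b=0 clk=0 a=0
  Δ1: clk:0→1
  Δ2: d:1→0, e:0→1
  Δ3: f:1→0, b:0→1
  (3Δ to stable)
t=1 Δ0: d=0 g=1 c=1 e=1 f=0 b=1 clk=1 a=0
  Δ1: clk:1→0
  (1Δ to stable)
t=2 Δ0: d=0 g=1 c=1 e=1 f=0 b=1 clk=0 a=0
  Δ1: clk:0→1
  Δ2: d:0→1
  (2Δ to stable)
t=3 Δ0: d=1 g=1 c=1 e=1 f=0 b=1 clk=1 a=0
  Δ1: clk:1→0
  (1Δ to stable)
t=4 Δ0: d=1 g=1 c=1 e=1 f=0 b=1 clk=0 a=0
  Δ1: clk:0→1
  (1Δ to stable)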